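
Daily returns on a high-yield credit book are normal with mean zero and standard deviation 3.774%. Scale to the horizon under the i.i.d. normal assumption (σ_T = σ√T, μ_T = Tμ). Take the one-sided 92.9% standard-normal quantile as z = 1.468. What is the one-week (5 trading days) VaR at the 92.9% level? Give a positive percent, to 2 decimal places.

σ_{5d} = 3.774% × √5 = 8.439%.
VaR = 1.468 × 8.439% = 12.388%.

12.39%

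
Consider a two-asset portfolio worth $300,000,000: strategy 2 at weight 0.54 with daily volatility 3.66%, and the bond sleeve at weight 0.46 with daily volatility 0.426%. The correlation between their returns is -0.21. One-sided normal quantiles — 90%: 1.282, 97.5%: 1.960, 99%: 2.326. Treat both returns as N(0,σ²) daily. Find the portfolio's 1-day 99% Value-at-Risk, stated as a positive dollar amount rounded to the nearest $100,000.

$13,600,000

σ_p² = 0.54²·3.66² + 0.46²·0.426² + 2·-0.21·0.54·0.46·3.66·0.426 = 3.7819 (%²).
σ_p = √3.7819 = 1.945%.
VaR = 2.326 × 1.945% = 4.524%; on $300,000,000 that is $13,572,000.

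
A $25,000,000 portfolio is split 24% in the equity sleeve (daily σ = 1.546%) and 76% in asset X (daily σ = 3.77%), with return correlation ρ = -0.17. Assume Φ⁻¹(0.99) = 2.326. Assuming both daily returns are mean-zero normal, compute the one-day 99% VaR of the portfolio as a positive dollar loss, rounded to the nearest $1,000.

$1,643,000

σ_p² = 0.24²·1.546² + 0.76²·3.77² + 2·-0.17·0.24·0.76·1.546·3.77 = 7.9856 (%²).
σ_p = √7.9856 = 2.826%.
VaR = 2.326 × 2.826% = 6.573%; on $25,000,000 that is $1,643,250.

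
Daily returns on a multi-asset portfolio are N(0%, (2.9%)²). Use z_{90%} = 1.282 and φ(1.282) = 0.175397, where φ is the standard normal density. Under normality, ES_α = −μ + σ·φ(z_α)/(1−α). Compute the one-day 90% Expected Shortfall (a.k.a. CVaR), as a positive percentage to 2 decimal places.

5.09%

Tail multiplier: φ(z)/(1−α) = 0.175397 / 0.1 = 1.754.
ES = 2.9% × 1.754 = 5.087%.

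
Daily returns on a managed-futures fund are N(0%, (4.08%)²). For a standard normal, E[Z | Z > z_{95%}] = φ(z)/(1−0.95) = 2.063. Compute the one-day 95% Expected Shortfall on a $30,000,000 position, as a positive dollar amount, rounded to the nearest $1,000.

$2,525,000

ES = 4.08% × 2.063 = 8.417%.
On $30,000,000: 0.08417 × $30,000,000 = $2,525,100.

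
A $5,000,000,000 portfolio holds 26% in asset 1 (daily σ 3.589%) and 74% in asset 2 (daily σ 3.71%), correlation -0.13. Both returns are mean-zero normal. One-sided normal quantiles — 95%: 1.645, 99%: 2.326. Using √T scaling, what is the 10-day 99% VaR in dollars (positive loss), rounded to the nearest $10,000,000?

σ_p = √(0.26²·3.589² + 0.74²·3.71² + 2·-0.13·0.26·0.74·3.589·3.71) = 2.782%.
σ_{10d} = 2.782% × √10 = 8.797%.
VaR = 2.326 × 8.797% = 20.462%; on $5,000,000,000 that is $1,023,100,000.

$1,020,000,000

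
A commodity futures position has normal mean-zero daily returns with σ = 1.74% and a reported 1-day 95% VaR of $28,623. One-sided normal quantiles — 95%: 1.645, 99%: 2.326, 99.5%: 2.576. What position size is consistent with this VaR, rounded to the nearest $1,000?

$1,000,000

VaR as a fraction of value: z·σ = 1.645 × 1.74% = 2.8623%.
Position = $28,623 / 0.028623 = $1,000,000.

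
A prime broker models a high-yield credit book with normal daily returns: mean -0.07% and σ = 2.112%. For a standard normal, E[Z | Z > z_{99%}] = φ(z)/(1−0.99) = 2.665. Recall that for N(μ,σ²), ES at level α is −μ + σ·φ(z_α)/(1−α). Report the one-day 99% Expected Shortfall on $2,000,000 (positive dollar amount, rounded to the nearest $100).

$114,000

ES = −(-0.07%) + 2.112% × 2.665 = 5.698%.
On $2,000,000: 0.05698 × $2,000,000 = $113,960.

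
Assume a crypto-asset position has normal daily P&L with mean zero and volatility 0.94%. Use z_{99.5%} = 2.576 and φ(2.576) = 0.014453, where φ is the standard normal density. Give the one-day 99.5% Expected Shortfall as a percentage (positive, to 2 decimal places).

Tail multiplier: φ(z)/(1−α) = 0.014453 / 0.005 = 2.891.
ES = 0.94% × 2.891 = 2.718%.

2.72%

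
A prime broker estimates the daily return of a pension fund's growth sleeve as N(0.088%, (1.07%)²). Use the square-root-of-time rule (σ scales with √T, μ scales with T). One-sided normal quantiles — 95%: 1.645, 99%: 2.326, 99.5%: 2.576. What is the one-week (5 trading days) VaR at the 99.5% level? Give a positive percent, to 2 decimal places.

σ_{5d} = 1.07% × √5 = 2.393%; μ_{5d} = 5 × 0.088% = 0.440%.
VaR = −(0.440%) + 2.576 × 2.393% = 5.724%.

5.72%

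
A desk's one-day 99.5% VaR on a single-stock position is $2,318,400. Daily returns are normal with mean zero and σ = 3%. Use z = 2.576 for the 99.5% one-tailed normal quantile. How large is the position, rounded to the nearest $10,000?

VaR as a fraction of value: z·σ = 2.576 × 3% = 7.728%.
Position = $2,318,400 / 0.07728 = $30,000,000.

$30,000,000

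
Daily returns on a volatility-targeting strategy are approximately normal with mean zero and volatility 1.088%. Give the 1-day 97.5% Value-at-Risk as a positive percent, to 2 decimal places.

At 97.5% one-sided, z = 1.960.
VaR = z·σ = 1.960 × 1.088% = 2.132%.

2.13%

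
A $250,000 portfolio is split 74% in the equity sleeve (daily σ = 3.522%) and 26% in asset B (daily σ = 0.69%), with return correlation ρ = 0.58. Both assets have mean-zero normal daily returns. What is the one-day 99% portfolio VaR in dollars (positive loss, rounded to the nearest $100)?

$15,800

σ_p² = 0.74²·3.522² + 0.26²·0.69² + 2·0.58·0.74·0.26·3.522·0.69 = 7.3673 (%²).
σ_p = √7.3673 = 2.714%.
At 99%, z = 2.326.
VaR = 2.326 × 2.714% = 6.313%; on $250,000 that is $15,782.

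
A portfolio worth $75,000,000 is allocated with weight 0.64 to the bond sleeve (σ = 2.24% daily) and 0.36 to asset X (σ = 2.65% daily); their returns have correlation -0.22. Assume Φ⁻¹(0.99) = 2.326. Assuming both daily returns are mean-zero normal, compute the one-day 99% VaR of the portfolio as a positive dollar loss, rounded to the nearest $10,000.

$2,680,000

σ_p² = 0.64²·2.24² + 0.36²·2.65² + 2·-0.22·0.64·0.36·2.24·2.65 = 2.3636 (%²).
σ_p = √2.3636 = 1.537%.
VaR = 2.326 × 1.537% = 3.575%; on $75,000,000 that is $2,681,250.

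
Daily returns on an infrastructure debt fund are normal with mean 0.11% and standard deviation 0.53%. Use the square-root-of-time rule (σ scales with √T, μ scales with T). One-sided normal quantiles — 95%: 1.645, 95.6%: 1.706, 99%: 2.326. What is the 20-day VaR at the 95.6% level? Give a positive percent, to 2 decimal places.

1.84%

σ_{20d} = 0.53% × √20 = 2.370%; μ_{20d} = 20 × 0.11% = 2.200%.
VaR = −(2.200%) + 1.706 × 2.370% = 1.843%.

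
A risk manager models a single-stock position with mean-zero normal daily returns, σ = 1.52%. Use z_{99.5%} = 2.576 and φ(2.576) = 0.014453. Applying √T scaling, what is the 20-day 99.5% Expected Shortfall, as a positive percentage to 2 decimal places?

σ_{20d} = 1.52% × √20 = 6.798%.
ES multiplier = φ(z)/(1−α) = 0.014453/0.005 = 2.891.
ES = 6.798% × 2.891 = 19.653%.

19.65%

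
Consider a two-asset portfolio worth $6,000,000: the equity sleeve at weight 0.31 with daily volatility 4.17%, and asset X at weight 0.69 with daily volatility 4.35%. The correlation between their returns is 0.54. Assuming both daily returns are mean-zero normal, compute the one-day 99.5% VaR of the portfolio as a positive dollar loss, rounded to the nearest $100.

$596,000

σ_p² = 0.31²·4.17² + 0.69²·4.35² + 2·0.54·0.31·0.69·4.17·4.35 = 14.8705 (%²).
σ_p = √14.8705 = 3.856%.
At 99.5%, z = 2.576.
VaR = 2.576 × 3.856% = 9.933%; on $6,000,000 that is $595,980.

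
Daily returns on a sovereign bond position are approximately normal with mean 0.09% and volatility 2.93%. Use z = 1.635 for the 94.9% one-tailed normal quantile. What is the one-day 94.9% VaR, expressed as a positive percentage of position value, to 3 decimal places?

VaR = −μ + z·σ = −(0.09%) + 1.635 × 2.93% = 4.701%.

4.701%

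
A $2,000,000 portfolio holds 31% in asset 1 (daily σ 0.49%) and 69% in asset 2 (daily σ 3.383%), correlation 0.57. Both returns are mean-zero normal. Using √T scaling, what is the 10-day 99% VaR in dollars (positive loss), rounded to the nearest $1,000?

σ_p = √(0.31²·0.49² + 0.69²·3.383² + 2·0.57·0.31·0.69·0.49·3.383) = 2.424%.
σ_{10d} = 2.424% × √10 = 7.665%.
z(99%) = 2.326.
VaR = 2.326 × 7.665% = 17.829%; on $2,000,000 that is $356,580.

$357,000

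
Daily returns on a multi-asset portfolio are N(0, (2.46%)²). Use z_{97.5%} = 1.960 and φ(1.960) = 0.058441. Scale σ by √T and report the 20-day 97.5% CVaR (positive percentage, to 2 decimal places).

25.72%

σ_{20d} = 2.46% × √20 = 11.001%.
ES multiplier = φ(z)/(1−α) = 0.058441/0.025 = 2.338.
ES = 11.001% × 2.338 = 25.720%.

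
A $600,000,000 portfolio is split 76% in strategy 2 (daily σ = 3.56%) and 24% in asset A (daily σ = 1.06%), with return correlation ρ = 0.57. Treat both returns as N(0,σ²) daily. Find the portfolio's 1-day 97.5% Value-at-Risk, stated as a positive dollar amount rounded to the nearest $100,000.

$33,600,000

σ_p² = 0.76²·3.56² + 0.24²·1.06² + 2·0.57·0.76·0.24·3.56·1.06 = 8.1697 (%²).
σ_p = √8.1697 = 2.858%.
At 97.5%, z = 1.960.
VaR = 1.960 × 2.858% = 5.602%; on $600,000,000 that is $33,612,000.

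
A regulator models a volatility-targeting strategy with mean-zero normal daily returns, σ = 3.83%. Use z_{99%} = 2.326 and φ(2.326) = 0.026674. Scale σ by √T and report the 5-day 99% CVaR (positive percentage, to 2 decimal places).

σ_{5d} = 3.83% × √5 = 8.564%.
ES multiplier = φ(z)/(1−α) = 0.026674/0.01 = 2.667.
ES = 8.564% × 2.667 = 22.840%.

22.84%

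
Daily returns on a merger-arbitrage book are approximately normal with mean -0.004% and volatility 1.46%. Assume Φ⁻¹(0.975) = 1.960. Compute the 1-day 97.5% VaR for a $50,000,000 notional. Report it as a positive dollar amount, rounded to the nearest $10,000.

$1,430,000

VaR = −μ + z·σ = −(-0.004%) + 1.960 × 1.46% = 2.866%.
On $50,000,000: 0.02866 × $50,000,000 = $1,433,000.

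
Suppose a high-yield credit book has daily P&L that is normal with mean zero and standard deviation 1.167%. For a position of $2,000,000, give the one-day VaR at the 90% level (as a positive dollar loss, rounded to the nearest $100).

At 90% one-sided, z = 1.282.
VaR = z·σ = 1.282 × 1.167% = 1.496%.
On $2,000,000: 0.01496 × $2,000,000 = $29,920.

$29,900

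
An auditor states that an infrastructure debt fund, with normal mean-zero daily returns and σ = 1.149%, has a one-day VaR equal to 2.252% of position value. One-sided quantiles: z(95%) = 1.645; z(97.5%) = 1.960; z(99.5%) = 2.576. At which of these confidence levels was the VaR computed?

Implied z = VaR/σ = 2.252 / 1.149 = 1.960.
This matches z(97.5%) = 1.960.

97.5%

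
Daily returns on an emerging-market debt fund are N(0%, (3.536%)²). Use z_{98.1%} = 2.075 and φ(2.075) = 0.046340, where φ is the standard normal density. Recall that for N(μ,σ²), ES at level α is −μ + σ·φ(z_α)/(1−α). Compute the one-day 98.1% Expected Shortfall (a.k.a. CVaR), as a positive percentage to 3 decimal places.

Tail multiplier: φ(z)/(1−α) = 0.046340 / 0.019 = 2.439.
ES = 3.536% × 2.439 = 8.624%.

8.624%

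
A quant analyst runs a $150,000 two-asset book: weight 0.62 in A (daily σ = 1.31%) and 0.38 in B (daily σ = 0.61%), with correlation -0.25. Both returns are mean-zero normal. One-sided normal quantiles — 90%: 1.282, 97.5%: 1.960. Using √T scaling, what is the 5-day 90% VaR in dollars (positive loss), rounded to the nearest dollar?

σ_p = √(0.62²·1.31² + 0.38²·0.61² + 2·-0.25·0.62·0.38·1.31·0.61) = 0.787%.
σ_{5d} = 0.787% × √5 = 1.760%.
VaR = 1.282 × 1.760% = 2.256%; on $150,000 that is $3,384.

$3,384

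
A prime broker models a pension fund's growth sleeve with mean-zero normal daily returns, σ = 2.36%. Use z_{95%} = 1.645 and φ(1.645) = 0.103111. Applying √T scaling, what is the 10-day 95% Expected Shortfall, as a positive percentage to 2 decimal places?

15.39%

σ_{10d} = 2.36% × √10 = 7.463%.
ES multiplier = φ(z)/(1−α) = 0.103111/0.05 = 2.062.
ES = 7.463% × 2.062 = 15.389%.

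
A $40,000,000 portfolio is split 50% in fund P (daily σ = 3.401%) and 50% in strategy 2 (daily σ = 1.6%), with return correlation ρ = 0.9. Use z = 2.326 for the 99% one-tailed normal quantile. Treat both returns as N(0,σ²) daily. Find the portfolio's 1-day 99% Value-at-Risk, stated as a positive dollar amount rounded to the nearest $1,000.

$2,275,000

σ_p² = 0.5²·3.401² + 0.5²·1.6² + 2·0.9·0.5·0.5·3.401·1.6 = 5.9804 (%²).
σ_p = √5.9804 = 2.445%.
VaR = 2.326 × 2.445% = 5.687%; on $40,000,000 that is $2,274,800.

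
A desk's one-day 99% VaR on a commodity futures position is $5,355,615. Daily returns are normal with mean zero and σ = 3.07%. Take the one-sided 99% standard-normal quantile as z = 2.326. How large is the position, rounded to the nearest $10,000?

VaR as a fraction of value: z·σ = 2.326 × 3.07% = 7.14082%.
Position = $5,355,615 / 0.0714082 = $75,000,000.

$75,000,000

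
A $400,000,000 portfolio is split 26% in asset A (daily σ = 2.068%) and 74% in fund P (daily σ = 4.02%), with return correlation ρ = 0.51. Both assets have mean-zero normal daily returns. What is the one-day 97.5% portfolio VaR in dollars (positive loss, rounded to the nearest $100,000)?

σ_p² = 0.26²·2.068² + 0.74²·4.02² + 2·0.51·0.26·0.74·2.068·4.02 = 10.7700 (%²).
σ_p = √10.7700 = 3.282%.
At 97.5%, z = 1.960.
VaR = 1.960 × 3.282% = 6.433%; on $400,000,000 that is $25,732,000.

$25,700,000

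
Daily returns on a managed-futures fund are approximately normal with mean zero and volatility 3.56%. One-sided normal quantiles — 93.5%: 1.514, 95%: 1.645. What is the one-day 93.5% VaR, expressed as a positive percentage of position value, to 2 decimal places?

VaR = z·σ = 1.514 × 3.56% = 5.390%.

5.39%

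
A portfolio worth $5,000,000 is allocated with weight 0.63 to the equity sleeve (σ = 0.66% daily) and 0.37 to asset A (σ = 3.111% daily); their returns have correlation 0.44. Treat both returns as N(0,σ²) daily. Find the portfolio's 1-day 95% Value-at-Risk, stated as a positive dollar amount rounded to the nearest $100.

$113,900

σ_p² = 0.63²·0.66² + 0.37²·3.111² + 2·0.44·0.63·0.37·0.66·3.111 = 1.9190 (%²).
σ_p = √1.9190 = 1.385%.
At 95%, z = 1.645.
VaR = 1.645 × 1.385% = 2.278%; on $5,000,000 that is $113,900.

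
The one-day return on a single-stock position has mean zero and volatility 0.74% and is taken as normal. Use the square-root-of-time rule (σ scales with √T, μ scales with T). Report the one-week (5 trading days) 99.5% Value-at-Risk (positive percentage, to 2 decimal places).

At 99.5%, z = 2.576.
σ_{5d} = 0.74% × √5 = 1.655%.
VaR = 2.576 × 1.655% = 4.263%.

4.26%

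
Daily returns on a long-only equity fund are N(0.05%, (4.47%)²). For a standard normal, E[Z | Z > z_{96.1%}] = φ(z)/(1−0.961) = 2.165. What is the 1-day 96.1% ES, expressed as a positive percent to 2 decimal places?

ES = −(0.05%) + 4.47% × 2.165 = 9.628%.

9.63%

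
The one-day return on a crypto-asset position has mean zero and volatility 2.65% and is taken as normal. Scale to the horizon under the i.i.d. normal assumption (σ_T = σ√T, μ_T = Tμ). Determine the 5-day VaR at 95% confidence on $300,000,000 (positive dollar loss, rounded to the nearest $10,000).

At 95%, z = 1.645.
σ_{5d} = 2.65% × √5 = 5.926%.
VaR = 1.645 × 5.926% = 9.748%.
On $300,000,000: 0.09748 × $300,000,000 = $29,244,000.

$29,240,000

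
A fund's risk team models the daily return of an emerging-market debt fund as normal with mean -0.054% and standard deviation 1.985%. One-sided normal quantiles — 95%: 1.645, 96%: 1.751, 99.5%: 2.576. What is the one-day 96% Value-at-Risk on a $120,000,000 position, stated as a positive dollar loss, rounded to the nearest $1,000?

$4,236,000

VaR = −μ + z·σ = −(-0.054%) + 1.751 × 1.985% = 3.530%.
On $120,000,000: 0.03530 × $120,000,000 = $4,236,000.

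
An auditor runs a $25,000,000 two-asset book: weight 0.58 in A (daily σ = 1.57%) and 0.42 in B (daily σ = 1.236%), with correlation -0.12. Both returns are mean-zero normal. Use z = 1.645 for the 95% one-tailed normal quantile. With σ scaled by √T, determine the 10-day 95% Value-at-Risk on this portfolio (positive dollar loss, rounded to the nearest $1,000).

σ_p = √(0.58²·1.57² + 0.42²·1.236² + 2·-0.12·0.58·0.42·1.57·1.236) = 0.993%.
σ_{10d} = 0.993% × √10 = 3.140%.
VaR = 1.645 × 3.140% = 5.165%; on $25,000,000 that is $1,291,250.

$1,291,000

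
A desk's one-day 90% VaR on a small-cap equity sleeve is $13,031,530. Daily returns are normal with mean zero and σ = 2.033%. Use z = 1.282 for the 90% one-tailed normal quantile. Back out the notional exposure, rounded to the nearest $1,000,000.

VaR as a fraction of value: z·σ = 1.282 × 2.033% = 2.60631%.
Position = $13,031,530 / 0.0260631 = $500,000,000.

$500,000,000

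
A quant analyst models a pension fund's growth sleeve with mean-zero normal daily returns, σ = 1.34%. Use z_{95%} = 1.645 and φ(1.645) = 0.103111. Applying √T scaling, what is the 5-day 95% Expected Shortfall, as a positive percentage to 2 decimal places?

σ_{5d} = 1.34% × √5 = 2.996%.
ES multiplier = φ(z)/(1−α) = 0.103111/0.05 = 2.062.
ES = 2.996% × 2.062 = 6.178%.

6.18%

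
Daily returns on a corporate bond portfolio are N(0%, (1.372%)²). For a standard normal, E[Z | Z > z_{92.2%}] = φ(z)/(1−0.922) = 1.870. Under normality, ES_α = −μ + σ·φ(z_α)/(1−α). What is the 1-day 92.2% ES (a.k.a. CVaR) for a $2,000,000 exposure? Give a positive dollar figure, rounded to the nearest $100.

$51,300

ES = 1.372% × 1.870 = 2.566%.
On $2,000,000: 0.02566 × $2,000,000 = $51,320.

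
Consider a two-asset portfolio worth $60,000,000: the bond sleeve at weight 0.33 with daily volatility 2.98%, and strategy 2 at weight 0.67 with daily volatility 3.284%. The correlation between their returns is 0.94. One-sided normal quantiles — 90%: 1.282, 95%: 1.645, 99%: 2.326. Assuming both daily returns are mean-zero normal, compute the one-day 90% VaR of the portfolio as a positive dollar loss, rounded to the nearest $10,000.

σ_p² = 0.33²·2.98² + 0.67²·3.284² + 2·0.94·0.33·0.67·2.98·3.284 = 9.8762 (%²).
σ_p = √9.8762 = 3.143%.
VaR = 1.282 × 3.143% = 4.029%; on $60,000,000 that is $2,417,400.

$2,420,000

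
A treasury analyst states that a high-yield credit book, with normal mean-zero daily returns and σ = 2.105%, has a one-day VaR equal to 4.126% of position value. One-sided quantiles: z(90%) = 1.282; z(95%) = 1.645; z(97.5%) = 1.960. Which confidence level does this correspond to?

Implied z = VaR/σ = 4.126 / 2.105 = 1.960.
This matches z(97.5%) = 1.960.

97.5%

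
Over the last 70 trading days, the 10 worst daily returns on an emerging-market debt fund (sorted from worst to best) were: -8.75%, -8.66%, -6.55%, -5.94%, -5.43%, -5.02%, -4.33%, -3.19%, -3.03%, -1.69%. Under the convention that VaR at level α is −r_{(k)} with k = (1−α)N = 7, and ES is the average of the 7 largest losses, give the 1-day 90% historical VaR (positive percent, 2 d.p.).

k = 7; the 7th lowest return is -4.33%, so VaR = 4.33%.

4.33%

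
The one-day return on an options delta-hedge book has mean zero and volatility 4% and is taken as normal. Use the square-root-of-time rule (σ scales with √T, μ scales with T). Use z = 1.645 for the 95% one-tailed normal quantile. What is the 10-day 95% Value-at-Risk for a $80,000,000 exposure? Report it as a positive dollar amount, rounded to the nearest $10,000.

$16,650,000

σ_{10d} = 4% × √10 = 12.649%.
VaR = 1.645 × 12.649% = 20.808%.
On $80,000,000: 0.20808 × $80,000,000 = $16,646,400.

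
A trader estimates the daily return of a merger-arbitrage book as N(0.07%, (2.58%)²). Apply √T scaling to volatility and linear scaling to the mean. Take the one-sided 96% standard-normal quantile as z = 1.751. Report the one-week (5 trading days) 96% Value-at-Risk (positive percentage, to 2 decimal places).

σ_{5d} = 2.58% × √5 = 5.769%; μ_{5d} = 5 × 0.07% = 0.350%.
VaR = −(0.350%) + 1.751 × 5.769% = 9.752%.

9.75%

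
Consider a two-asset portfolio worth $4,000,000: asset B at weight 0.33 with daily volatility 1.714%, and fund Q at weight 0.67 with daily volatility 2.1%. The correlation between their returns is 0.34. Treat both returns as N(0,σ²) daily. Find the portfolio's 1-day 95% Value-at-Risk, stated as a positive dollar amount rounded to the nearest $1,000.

$111,000

σ_p² = 0.33²·1.714² + 0.67²·2.1² + 2·0.34·0.33·0.67·1.714·2.1 = 2.8407 (%²).
σ_p = √2.8407 = 1.685%.
At 95%, z = 1.645.
VaR = 1.645 × 1.685% = 2.772%; on $4,000,000 that is $110,880.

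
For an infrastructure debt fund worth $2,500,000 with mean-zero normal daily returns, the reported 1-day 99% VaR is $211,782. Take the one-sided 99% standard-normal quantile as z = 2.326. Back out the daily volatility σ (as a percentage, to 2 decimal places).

VaR as a fraction: $211,782 / $2,500,000 = 8.471%.
σ = VaR / z = 8.471% / 2.326 = 3.642%.

3.64%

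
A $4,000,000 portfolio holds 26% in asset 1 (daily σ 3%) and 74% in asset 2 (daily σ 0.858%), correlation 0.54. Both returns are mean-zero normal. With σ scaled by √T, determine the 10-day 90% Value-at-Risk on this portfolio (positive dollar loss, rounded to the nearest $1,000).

σ_p = √(0.26²·3² + 0.74²·0.858² + 2·0.54·0.26·0.74·3·0.858) = 1.244%.
σ_{10d} = 1.244% × √10 = 3.934%.
z(90%) = 1.282.
VaR = 1.282 × 3.934% = 5.043%; on $4,000,000 that is $201,720.

$202,000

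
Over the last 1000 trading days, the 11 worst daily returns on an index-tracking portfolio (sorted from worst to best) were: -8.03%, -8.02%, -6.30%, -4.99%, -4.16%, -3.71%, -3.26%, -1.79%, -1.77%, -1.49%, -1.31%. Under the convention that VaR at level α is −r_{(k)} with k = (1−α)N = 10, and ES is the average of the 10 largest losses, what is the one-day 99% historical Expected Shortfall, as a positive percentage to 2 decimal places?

4.35%

The 10 worst returns sum to -43.52%.
ES = −(-43.52%) / 10 = 4.352% ≈ 4.35%.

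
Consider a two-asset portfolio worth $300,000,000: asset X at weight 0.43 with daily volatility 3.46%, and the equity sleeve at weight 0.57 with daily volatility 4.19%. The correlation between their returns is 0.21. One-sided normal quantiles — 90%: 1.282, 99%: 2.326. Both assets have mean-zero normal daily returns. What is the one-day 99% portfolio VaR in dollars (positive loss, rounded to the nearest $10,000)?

σ_p² = 0.43²·3.46² + 0.57²·4.19² + 2·0.21·0.43·0.57·3.46·4.19 = 9.4099 (%²).
σ_p = √9.4099 = 3.068%.
VaR = 2.326 × 3.068% = 7.136%; on $300,000,000 that is $21,408,000.

$21,410,000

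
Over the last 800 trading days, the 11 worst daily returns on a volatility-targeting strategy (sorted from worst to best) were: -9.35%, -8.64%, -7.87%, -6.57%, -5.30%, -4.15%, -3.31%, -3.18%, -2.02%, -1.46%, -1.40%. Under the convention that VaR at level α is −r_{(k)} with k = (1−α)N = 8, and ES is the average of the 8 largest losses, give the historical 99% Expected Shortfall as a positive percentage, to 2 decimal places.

The 8 worst returns sum to -48.37%.
ES = −(-48.37%) / 8 = 6.04625% ≈ 6.05%.

6.05%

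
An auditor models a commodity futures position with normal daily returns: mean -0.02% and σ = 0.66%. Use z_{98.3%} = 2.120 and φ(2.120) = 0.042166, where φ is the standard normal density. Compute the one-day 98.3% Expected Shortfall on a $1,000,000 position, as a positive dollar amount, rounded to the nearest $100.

Tail multiplier: φ(z)/(1−α) = 0.042166 / 0.017 = 2.480.
ES = −(-0.02%) + 0.66% × 2.480 = 1.657%.
On $1,000,000: 0.01657 × $1,000,000 = $16,570.

$16,600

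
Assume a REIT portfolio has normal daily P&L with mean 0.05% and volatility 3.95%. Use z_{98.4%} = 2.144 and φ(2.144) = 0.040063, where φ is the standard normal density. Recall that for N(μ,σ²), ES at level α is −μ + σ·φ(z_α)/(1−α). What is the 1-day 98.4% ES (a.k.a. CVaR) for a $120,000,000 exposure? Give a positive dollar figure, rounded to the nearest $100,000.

Tail multiplier: φ(z)/(1−α) = 0.040063 / 0.016 = 2.504.
ES = −(0.05%) + 3.95% × 2.504 = 9.841%.
On $120,000,000: 0.09841 × $120,000,000 = $11,809,200.

$11,800,000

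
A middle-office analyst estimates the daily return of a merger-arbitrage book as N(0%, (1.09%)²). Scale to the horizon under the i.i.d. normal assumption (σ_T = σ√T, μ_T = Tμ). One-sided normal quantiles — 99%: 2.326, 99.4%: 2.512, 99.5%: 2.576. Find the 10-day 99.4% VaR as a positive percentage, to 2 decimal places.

8.66%

σ_{10d} = 1.09% × √10 = 3.447%.
VaR = 2.512 × 3.447% = 8.659%.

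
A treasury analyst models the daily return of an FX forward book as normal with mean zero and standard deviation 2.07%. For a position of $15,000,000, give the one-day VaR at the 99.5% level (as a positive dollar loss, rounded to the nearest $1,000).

At 99.5% one-sided, z = 2.576.
VaR = z·σ = 2.576 × 2.07% = 5.332%.
On $15,000,000: 0.05332 × $15,000,000 = $799,800.

$800,000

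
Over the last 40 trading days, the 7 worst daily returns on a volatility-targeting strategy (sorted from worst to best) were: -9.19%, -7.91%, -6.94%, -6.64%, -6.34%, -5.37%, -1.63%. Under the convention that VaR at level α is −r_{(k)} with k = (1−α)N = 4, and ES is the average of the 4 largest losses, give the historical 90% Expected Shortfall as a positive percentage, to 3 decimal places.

7.670%

The 4 worst returns sum to -30.68%.
ES = −(-30.68%) / 4 = 7.67% ≈ 7.670%.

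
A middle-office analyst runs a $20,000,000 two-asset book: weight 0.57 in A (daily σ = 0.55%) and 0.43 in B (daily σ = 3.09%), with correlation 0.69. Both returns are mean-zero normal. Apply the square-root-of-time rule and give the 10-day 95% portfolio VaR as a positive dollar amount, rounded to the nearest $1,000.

$1,625,000

σ_p = √(0.57²·0.55² + 0.43²·3.09² + 2·0.69·0.57·0.43·0.55·3.09) = 1.562%.
σ_{10d} = 1.562% × √10 = 4.939%.
z(95%) = 1.645.
VaR = 1.645 × 4.939% = 8.125%; on $20,000,000 that is $1,625,000.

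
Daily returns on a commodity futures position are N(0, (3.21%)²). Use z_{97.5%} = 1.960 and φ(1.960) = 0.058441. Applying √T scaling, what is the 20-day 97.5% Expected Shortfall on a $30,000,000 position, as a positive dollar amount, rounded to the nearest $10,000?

σ_{20d} = 3.21% × √20 = 14.356%.
ES multiplier = φ(z)/(1−α) = 0.058441/0.025 = 2.338.
ES = 14.356% × 2.338 = 33.564%; on $30,000,000: $10,069,200.

$10,070,000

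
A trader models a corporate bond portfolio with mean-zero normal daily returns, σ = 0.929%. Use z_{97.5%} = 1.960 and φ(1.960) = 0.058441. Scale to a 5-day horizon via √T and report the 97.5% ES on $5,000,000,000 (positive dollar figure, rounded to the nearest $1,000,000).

σ_{5d} = 0.929% × √5 = 2.077%.
ES multiplier = φ(z)/(1−α) = 0.058441/0.025 = 2.338.
ES = 2.077% × 2.338 = 4.856%; on $5,000,000,000: $242,800,000.

$243,000,000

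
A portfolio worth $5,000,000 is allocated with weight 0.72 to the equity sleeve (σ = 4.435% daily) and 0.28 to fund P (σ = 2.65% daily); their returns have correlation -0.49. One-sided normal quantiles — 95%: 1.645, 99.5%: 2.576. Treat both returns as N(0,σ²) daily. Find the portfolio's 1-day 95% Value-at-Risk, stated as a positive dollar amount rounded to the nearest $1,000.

σ_p² = 0.72²·4.435² + 0.28²·2.65² + 2·-0.49·0.72·0.28·4.435·2.65 = 8.4251 (%²).
σ_p = √8.4251 = 2.903%.
VaR = 1.645 × 2.903% = 4.775%; on $5,000,000 that is $238,750.

$239,000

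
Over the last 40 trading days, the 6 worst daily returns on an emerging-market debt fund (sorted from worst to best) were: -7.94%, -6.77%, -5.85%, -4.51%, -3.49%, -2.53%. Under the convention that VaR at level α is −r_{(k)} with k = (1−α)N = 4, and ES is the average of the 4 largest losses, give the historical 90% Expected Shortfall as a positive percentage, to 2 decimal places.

6.27%

The 4 worst returns sum to -25.07%.
ES = −(-25.07%) / 4 = 6.2675% ≈ 6.27%.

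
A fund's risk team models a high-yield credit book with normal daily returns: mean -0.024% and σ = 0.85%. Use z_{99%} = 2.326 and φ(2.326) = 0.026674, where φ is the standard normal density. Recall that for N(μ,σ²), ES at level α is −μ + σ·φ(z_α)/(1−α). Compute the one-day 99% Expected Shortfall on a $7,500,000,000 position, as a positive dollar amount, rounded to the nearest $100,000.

$171,800,000

Tail multiplier: φ(z)/(1−α) = 0.026674 / 0.01 = 2.667.
ES = −(-0.024%) + 0.85% × 2.667 = 2.291%.
On $7,500,000,000: 0.02291 × $7,500,000,000 = $171,825,000.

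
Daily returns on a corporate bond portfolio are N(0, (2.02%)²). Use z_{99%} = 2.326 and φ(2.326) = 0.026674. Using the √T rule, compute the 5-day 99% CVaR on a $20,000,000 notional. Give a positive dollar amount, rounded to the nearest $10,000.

σ_{5d} = 2.02% × √5 = 4.517%.
ES multiplier = φ(z)/(1−α) = 0.026674/0.01 = 2.667.
ES = 4.517% × 2.667 = 12.047%; on $20,000,000: $2,409,400.

$2,410,000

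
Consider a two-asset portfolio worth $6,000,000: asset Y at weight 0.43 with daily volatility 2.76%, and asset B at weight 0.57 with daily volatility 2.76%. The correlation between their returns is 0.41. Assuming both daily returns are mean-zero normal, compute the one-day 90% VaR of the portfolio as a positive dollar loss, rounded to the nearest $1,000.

$179,000

σ_p² = 0.43²·2.76² + 0.57²·2.76² + 2·0.41·0.43·0.57·2.76·2.76 = 5.4145 (%²).
σ_p = √5.4145 = 2.327%.
At 90%, z = 1.282.
VaR = 1.282 × 2.327% = 2.983%; on $6,000,000 that is $178,980.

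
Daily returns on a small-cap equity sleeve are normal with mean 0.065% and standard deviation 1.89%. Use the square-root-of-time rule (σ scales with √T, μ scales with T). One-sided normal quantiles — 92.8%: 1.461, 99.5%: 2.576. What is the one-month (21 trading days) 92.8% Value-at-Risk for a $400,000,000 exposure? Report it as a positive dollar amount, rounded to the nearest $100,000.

σ_{21d} = 1.89% × √21 = 8.661%; μ_{21d} = 21 × 0.065% = 1.365%.
VaR = −(1.365%) + 1.461 × 8.661% = 11.289%.
On $400,000,000: 0.11289 × $400,000,000 = $45,156,000.

$45,200,000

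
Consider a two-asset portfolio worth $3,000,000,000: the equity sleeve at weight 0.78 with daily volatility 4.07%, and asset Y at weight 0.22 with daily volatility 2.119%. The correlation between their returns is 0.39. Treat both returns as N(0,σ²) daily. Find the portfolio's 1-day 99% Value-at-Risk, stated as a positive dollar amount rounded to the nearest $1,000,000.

σ_p² = 0.78²·4.07² + 0.22²·2.119² + 2·0.39·0.78·0.22·4.07·2.119 = 11.4498 (%²).
σ_p = √11.4498 = 3.384%.
At 99%, z = 2.326.
VaR = 2.326 × 3.384% = 7.871%; on $3,000,000,000 that is $236,130,000.

$236,000,000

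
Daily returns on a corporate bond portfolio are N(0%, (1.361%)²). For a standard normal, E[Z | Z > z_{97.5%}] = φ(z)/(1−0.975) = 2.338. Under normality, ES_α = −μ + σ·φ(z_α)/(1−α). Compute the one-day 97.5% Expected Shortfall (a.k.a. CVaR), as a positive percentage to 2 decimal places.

3.18%

ES = 1.361% × 2.338 = 3.182%.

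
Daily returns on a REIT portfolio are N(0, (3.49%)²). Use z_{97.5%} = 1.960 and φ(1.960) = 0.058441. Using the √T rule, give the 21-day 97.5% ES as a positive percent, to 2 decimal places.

37.39%

σ_{21d} = 3.49% × √21 = 15.993%.
ES multiplier = φ(z)/(1−α) = 0.058441/0.025 = 2.338.
ES = 15.993% × 2.338 = 37.392%.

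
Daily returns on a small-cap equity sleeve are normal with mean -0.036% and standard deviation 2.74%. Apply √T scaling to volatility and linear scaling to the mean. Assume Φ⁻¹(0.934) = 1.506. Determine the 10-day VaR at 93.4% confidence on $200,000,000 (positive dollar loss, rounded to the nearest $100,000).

$26,800,000

σ_{10d} = 2.74% × √10 = 8.665%; μ_{10d} = 10 × -0.036% = -0.360%.
VaR = −(-0.360%) + 1.506 × 8.665% = 13.409%.
On $200,000,000: 0.13409 × $200,000,000 = $26,818,000.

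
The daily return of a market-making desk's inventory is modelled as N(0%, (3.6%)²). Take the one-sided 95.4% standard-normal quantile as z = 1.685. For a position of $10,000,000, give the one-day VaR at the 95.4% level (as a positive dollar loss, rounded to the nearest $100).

$606,600

VaR = z·σ = 1.685 × 3.6% = 6.066%.
On $10,000,000: 0.06066 × $10,000,000 = $606,600.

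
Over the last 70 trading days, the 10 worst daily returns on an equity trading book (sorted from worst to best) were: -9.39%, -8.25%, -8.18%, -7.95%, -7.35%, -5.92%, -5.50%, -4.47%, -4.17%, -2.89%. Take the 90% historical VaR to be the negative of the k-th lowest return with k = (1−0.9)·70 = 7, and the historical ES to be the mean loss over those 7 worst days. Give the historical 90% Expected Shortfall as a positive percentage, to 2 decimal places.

7.51%

The 7 worst returns sum to -52.54%.
ES = −(-52.54%) / 7 = 7.5057…% ≈ 7.51%.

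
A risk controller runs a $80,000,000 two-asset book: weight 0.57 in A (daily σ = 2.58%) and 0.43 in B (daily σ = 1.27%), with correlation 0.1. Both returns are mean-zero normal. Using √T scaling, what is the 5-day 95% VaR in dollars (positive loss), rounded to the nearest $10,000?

$4,760,000

σ_p = √(0.57²·2.58² + 0.43²·1.27² + 2·0.1·0.57·0.43·2.58·1.27) = 1.619%.
σ_{5d} = 1.619% × √5 = 3.620%.
z(95%) = 1.645.
VaR = 1.645 × 3.620% = 5.955%; on $80,000,000 that is $4,764,000.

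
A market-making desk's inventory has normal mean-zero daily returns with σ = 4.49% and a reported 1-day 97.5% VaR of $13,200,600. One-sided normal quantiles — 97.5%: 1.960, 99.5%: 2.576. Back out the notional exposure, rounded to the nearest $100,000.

$150,000,000

VaR as a fraction of value: z·σ = 1.960 × 4.49% = 8.8004%.
Position = $13,200,600 / 0.088004 = $150,000,000.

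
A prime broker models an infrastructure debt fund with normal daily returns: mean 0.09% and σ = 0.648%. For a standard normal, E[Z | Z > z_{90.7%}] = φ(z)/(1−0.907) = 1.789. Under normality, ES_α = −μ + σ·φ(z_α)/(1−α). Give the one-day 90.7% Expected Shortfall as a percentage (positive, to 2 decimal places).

ES = −(0.09%) + 0.648% × 1.789 = 1.069%.

1.07%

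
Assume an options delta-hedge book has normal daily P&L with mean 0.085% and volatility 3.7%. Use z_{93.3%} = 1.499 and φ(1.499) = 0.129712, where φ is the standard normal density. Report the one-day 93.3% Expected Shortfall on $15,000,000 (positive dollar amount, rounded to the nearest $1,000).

Tail multiplier: φ(z)/(1−α) = 0.129712 / 0.067 = 1.936.
ES = −(0.085%) + 3.7% × 1.936 = 7.078%.
On $15,000,000: 0.07078 × $15,000,000 = $1,061,700.

$1,062,000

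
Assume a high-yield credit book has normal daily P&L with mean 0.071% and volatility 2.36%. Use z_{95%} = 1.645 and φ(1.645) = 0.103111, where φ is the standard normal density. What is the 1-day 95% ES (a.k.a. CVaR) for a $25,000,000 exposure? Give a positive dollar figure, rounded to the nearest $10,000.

$1,200,000

Tail multiplier: φ(z)/(1−α) = 0.103111 / 0.05 = 2.062.
ES = −(0.071%) + 2.36% × 2.062 = 4.795%.
On $25,000,000: 0.04795 × $25,000,000 = $1,198,750.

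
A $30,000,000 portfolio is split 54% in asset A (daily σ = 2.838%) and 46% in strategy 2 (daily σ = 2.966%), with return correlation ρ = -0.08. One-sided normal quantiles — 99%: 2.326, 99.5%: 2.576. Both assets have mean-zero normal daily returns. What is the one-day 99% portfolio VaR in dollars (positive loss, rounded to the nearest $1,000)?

$1,374,000

σ_p² = 0.54²·2.838² + 0.46²·2.966² + 2·-0.08·0.54·0.46·2.838·2.966 = 3.8756 (%²).
σ_p = √3.8756 = 1.969%.
VaR = 2.326 × 1.969% = 4.580%; on $30,000,000 that is $1,374,000.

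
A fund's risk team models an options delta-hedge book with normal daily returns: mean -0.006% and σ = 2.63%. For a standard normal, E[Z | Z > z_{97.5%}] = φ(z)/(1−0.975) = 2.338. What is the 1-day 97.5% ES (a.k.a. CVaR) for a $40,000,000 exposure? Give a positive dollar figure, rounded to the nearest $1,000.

$2,462,000

ES = −(-0.006%) + 2.63% × 2.338 = 6.155%.
On $40,000,000: 0.06155 × $40,000,000 = $2,462,000.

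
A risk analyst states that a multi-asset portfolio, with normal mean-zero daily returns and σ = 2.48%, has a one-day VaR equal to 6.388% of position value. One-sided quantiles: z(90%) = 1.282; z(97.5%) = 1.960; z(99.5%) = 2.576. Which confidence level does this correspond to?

Implied z = VaR/σ = 6.388 / 2.48 = 2.576.
This matches z(99.5%) = 2.576.

99.5%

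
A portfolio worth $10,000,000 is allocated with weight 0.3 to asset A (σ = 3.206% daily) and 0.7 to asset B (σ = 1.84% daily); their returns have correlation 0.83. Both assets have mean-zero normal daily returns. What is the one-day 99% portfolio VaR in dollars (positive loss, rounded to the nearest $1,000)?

σ_p² = 0.3²·3.206² + 0.7²·1.84² + 2·0.83·0.3·0.7·3.206·1.84 = 4.6404 (%²).
σ_p = √4.6404 = 2.154%.
At 99%, z = 2.326.
VaR = 2.326 × 2.154% = 5.010%; on $10,000,000 that is $501,000.

$501,000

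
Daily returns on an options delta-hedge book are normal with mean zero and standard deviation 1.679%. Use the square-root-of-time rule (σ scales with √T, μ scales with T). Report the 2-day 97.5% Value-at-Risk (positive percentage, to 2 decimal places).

4.65%

At 97.5%, z = 1.960.
σ_{2d} = 1.679% × √2 = 2.374%.
VaR = 1.960 × 2.374% = 4.653%.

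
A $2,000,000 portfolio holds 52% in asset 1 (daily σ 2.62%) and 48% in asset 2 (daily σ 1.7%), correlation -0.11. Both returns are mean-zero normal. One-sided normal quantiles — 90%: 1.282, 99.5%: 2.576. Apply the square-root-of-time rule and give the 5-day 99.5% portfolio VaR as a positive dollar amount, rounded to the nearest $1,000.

$174,000

σ_p = √(0.52²·2.62² + 0.48²·1.7² + 2·-0.11·0.52·0.48·2.62·1.7) = 1.509%.
σ_{5d} = 1.509% × √5 = 3.374%.
VaR = 2.576 × 3.374% = 8.691%; on $2,000,000 that is $173,820.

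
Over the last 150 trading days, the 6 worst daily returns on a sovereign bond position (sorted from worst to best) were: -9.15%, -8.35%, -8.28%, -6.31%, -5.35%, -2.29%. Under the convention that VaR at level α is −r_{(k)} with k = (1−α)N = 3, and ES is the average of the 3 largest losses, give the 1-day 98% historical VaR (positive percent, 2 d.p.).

k = 3; the 3rd lowest return is -8.28%, so VaR = 8.28%.

8.28%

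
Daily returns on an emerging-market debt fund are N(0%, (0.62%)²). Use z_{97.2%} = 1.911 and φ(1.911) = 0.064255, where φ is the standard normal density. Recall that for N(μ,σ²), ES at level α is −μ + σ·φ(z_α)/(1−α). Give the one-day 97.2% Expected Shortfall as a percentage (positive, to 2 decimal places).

1.42%

Tail multiplier: φ(z)/(1−α) = 0.064255 / 0.028 = 2.295.
ES = 0.62% × 2.295 = 1.423%.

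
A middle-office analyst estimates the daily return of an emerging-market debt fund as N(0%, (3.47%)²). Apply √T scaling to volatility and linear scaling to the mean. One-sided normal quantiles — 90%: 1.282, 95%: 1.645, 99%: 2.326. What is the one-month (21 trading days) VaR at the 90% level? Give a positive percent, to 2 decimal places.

20.39%

σ_{21d} = 3.47% × √21 = 15.902%.
VaR = 1.282 × 15.902% = 20.386%.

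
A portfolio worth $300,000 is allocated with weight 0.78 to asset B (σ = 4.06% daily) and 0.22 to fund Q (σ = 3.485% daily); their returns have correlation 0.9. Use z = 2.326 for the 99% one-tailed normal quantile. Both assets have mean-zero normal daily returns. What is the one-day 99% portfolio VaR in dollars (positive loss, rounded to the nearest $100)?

$27,000

σ_p² = 0.78²·4.06² + 0.22²·3.485² + 2·0.9·0.78·0.22·4.06·3.485 = 14.9868 (%²).
σ_p = √14.9868 = 3.871%.
VaR = 2.326 × 3.871% = 9.004%; on $300,000 that is $27,012.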